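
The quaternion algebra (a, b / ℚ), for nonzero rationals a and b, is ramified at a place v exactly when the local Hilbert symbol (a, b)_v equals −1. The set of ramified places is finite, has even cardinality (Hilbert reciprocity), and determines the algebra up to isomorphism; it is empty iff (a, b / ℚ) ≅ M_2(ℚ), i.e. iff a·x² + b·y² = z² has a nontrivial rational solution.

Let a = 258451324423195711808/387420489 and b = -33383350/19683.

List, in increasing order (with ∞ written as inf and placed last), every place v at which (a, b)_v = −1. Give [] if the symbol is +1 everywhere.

[2, 3, 11, 29]

Mod squares: a ≡ 77, b ≡ -4006002. Check v ∈ {∞, 2, 3, 5, 7, 11, 13, 23, 29}.
v=2: v_2(a)=6, v_2(b)=1; units ≡ 5, 7 (mod 8); ε·ε+αω+βω = 0·1+6·0+1·1 ≡ 1  ⇒  (a,b)_2 = -1.
v=7: a=7^9·(≡4), b=7^1·(≡6) mod 7; (4|7)=+1, (6|7)=-1; (−1)^{9·1·3}·(+1)^1·(-1)^9 = +1.
v=5: a=5^0·(≡2), b=5^2·(≡2) mod 5; (2|5)=-1, (2|5)=-1; (−1)^{0·2·2}·(-1)^2·(-1)^0 = +1.
v=13: a=13^2·(≡10), b=13^1·(≡5) mod 13; (10|13)=+1, (5|13)=-1; (−1)^{2·1·6}·(+1)^1·(-1)^2 = +1.
v=29: a=29^2·(≡12), b=29^1·(≡3) mod 29; (12|29)=-1, (3|29)=-1; (−1)^{2·1·14}·(-1)^1·(-1)^2 = -1.
v=23: a=23^2·(≡16), b=23^1·(≡7) mod 23; (16|23)=+1, (7|23)=-1; (−1)^{2·1·11}·(+1)^1·(-1)^2 = +1.
v=3: a=3^-18·(≡2), b=3^-9·(≡2) mod 3; (2|3)=-1, (2|3)=-1; (−1)^{-18·-9·1}·(-1)^-9·(-1)^-18 = -1.
v=11: a=11^3·(≡2), b=11^1·(≡7) mod 11; (2|11)=-1, (7|11)=-1; (−1)^{3·1·5}·(-1)^1·(-1)^3 = -1.
v=∞: 77 > 0 and -4006002 < 0  ⇒  (a,b)_∞ = +1.
|Ram(77, -4006002)| = 4, even; anisotropic at {2, 3, 11, 29}.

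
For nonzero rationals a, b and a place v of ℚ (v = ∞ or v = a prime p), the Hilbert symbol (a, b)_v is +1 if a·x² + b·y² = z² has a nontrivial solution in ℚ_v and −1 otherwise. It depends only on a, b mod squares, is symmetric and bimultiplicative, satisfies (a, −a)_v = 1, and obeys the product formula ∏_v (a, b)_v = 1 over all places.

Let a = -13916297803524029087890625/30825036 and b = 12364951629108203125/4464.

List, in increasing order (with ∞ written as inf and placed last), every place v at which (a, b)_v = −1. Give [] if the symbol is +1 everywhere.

Mod squares: a ≡ -715, b ≡ 7843. Check v ∈ {∞, 2, 3, 5, 7, 11, 13, 23, 31}.
v=31: a=31^-2·(≡22), b=31^-1·(≡4) mod 31; (22|31)=-1, (4|31)=+1; (−1)^{-2·-1·15}·(-1)^-1·(+1)^-2 = -1.
v=13: a=13^9·(≡1), b=13^6·(≡4) mod 13; (1|13)=+1, (4|13)=+1; (−1)^{9·6·6}·(+1)^6·(+1)^9 = +1.
v=7: a=7^4·(≡3), b=7^2·(≡6) mod 7; (3|7)=-1, (6|7)=-1; (−1)^{4·2·3}·(-1)^2·(-1)^4 = +1.
v=2: v_2(a)=-2, v_2(b)=-4; units ≡ 5, 3 (mod 8); ε·ε+αω+βω = 0·1+-2·1+-4·1 ≡ 0  ⇒  (a,b)_2 = +1.
v=∞: -715 < 0 and 7843 > 0  ⇒  (a,b)_∞ = +1.
v=3: a=3^-6·(≡2), b=3^-2·(≡1) mod 3; (2|3)=-1, (1|3)=+1; (−1)^{-6·-2·1}·(-1)^-2·(+1)^-6 = +1.
v=23: a=23^4·(≡21), b=23^3·(≡20) mod 23; (21|23)=-1, (20|23)=-1; (−1)^{4·3·11}·(-1)^3·(-1)^4 = -1.
v=5: a=5^9·(≡2), b=5^8·(≡3) mod 5; (2|5)=-1, (3|5)=-1; (−1)^{9·8·2}·(-1)^8·(-1)^9 = -1.
v=11: a=11^-1·(≡9), b=11^1·(≡9) mod 11; (9|11)=+1, (9|11)=+1; (−1)^{-1·1·5}·(+1)^1·(+1)^-1 = -1.
|Ram(-715, 7843)| = 4, even; anisotropic at {5, 11, 23, 31}.

[5, 11, 23, 31]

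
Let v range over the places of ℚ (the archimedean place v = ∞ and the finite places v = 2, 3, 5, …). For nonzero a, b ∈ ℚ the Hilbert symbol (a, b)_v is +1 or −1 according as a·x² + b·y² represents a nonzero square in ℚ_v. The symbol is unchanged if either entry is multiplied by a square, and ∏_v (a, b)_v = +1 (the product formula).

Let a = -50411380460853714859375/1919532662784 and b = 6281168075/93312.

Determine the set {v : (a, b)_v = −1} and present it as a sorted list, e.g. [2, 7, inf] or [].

[13, 17]

Mod squares: a ≡ -31, b ≡ 3094. Check v ∈ {∞, 2, 3, 5, 7, 11, 13, 17, 31, 41}.
v=3: a=3^-2·(≡2), b=3^-6·(≡1) mod 3; (2|3)=-1, (1|3)=+1; (−1)^{-2·-6·1}·(-1)^-6·(+1)^-2 = +1.
v=∞: -31 < 0 and 3094 > 0  ⇒  (a,b)_∞ = +1.
v=31: a=31^7·(≡23), b=31^2·(≡2) mod 31; (23|31)=-1, (2|31)=+1; (−1)^{7·2·15}·(-1)^2·(+1)^7 = +1.
v=5: a=5^6·(≡1), b=5^2·(≡4) mod 5; (1|5)=+1, (4|5)=+1; (−1)^{6·2·2}·(+1)^2·(+1)^6 = +1.
v=2: v_2(a)=-20, v_2(b)=-7; units ≡ 1, 3 (mod 8); ε·ε+αω+βω = 0·1+-20·1+-7·0 ≡ 0  ⇒  (a,b)_2 = +1.
v=13: a=13^2·(≡11), b=13^3·(≡12) mod 13; (11|13)=-1, (12|13)=+1; (−1)^{2·3·6}·(-1)^3·(+1)^2 = -1.
v=41: a=41^-2·(≡23), b=41^0·(≡17) mod 41; (23|41)=+1, (17|41)=-1; (−1)^{-2·0·20}·(+1)^0·(-1)^-2 = +1.
v=17: a=17^2·(≡7), b=17^1·(≡7) mod 17; (7|17)=-1, (7|17)=-1; (−1)^{2·1·8}·(-1)^1·(-1)^2 = -1.
v=11: a=11^-2·(≡7), b=11^0·(≡5) mod 11; (7|11)=-1, (5|11)=+1; (−1)^{-2·0·5}·(-1)^0·(+1)^-2 = +1.
v=7: a=7^4·(≡4), b=7^1·(≡2) mod 7; (4|7)=+1, (2|7)=+1; (−1)^{4·1·3}·(+1)^1·(+1)^4 = +1.
(-31, 3094 / ℚ) ramifies at {13, 17}: a division algebra.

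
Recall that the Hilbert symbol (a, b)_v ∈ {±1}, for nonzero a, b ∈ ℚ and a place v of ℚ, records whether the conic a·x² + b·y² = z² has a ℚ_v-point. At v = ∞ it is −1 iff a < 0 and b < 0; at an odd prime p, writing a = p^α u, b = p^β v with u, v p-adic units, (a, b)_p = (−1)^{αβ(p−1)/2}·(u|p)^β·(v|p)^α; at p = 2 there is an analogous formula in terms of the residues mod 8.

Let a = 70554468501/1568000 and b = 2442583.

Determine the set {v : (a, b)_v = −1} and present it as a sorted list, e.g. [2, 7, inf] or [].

Mod squares: a ≡ 345, b ≡ 2442583. Check v ∈ {∞, 2, 3, 5, 7, 11, 13, 17, 19, 23, 29, 31}.
v=17: a=17^2·(≡14), b=17^0·(≡6) mod 17; (14|17)=-1, (6|17)=-1; (−1)^{2·0·8}·(-1)^0·(-1)^2 = +1.
v=31: a=31^0·(≡9), b=31^1·(≡22) mod 31; (9|31)=+1, (22|31)=-1; (−1)^{0·1·15}·(+1)^1·(-1)^0 = +1.
v=19: a=19^2·(≡14), b=19^1·(≡3) mod 19; (14|19)=-1, (3|19)=-1; (−1)^{2·1·9}·(-1)^1·(-1)^2 = -1.
v=29: a=29^0·(≡2), b=29^1·(≡11) mod 29; (2|29)=-1, (11|29)=-1; (−1)^{0·1·14}·(-1)^1·(-1)^0 = -1.
v=2: v_2(a)=-8, v_2(b)=0; units ≡ 1, 7 (mod 8); ε·ε+αω+βω = 0·1+-8·0+0·0 ≡ 0  ⇒  (a,b)_2 = +1.
v=23: a=23^1·(≡7), b=23^0·(≡6) mod 23; (7|23)=-1, (6|23)=+1; (−1)^{1·0·11}·(-1)^0·(+1)^1 = +1.
v=5: a=5^-3·(≡4), b=5^0·(≡3) mod 5; (4|5)=+1, (3|5)=-1; (−1)^{-3·0·2}·(+1)^0·(-1)^-3 = -1.
v=11: a=11^2·(≡1), b=11^1·(≡7) mod 11; (1|11)=+1, (7|11)=-1; (−1)^{2·1·5}·(+1)^1·(-1)^2 = +1.
v=∞: 345 > 0 and 2442583 > 0  ⇒  (a,b)_∞ = +1.
v=7: a=7^-2·(≡2), b=7^0·(≡3) mod 7; (2|7)=+1, (3|7)=-1; (−1)^{-2·0·3}·(+1)^0·(-1)^-2 = +1.
v=13: a=13^0·(≡2), b=13^1·(≡2) mod 13; (2|13)=-1, (2|13)=-1; (−1)^{0·1·6}·(-1)^1·(-1)^0 = -1.
v=3: a=3^5·(≡1), b=3^0·(≡1) mod 3; (1|3)=+1, (1|3)=+1; (−1)^{5·0·1}·(+1)^0·(+1)^5 = +1.
(345, 2442583 / ℚ) ramifies at {5, 13, 19, 29}: a division algebra.

[5, 13, 19, 29]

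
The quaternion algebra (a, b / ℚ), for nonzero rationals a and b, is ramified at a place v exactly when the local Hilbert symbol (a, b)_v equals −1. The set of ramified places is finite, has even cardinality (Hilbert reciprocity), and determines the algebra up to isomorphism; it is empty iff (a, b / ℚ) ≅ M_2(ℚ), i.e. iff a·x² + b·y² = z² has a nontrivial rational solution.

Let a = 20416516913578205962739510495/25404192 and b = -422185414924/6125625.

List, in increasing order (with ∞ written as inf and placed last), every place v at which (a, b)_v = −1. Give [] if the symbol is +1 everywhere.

Mod squares: a ≡ 190, b ≡ -121771. Check v ∈ {∞, 2, 3, 5, 7, 11, 13, 17, 19, 29}.
v=13: a=13^4·(≡6), b=13^1·(≡11) mod 13; (6|13)=-1, (11|13)=-1; (−1)^{4·1·6}·(-1)^1·(-1)^4 = -1.
v=17: a=17^2·(≡3), b=17^1·(≡5) mod 17; (3|17)=-1, (5|17)=-1; (−1)^{2·1·8}·(-1)^1·(-1)^2 = -1.
v=5: a=5^1·(≡2), b=5^-4·(≡1) mod 5; (2|5)=-1, (1|5)=+1; (−1)^{1·-4·2}·(-1)^-4·(+1)^1 = +1.
v=19: a=19^5·(≡12), b=19^3·(≡10) mod 19; (12|19)=-1, (10|19)=-1; (−1)^{5·3·9}·(-1)^3·(-1)^5 = -1.
v=29: a=29^4·(≡9), b=29^1·(≡1) mod 29; (9|29)=+1, (1|29)=+1; (−1)^{4·1·14}·(+1)^1·(+1)^4 = +1.
v=2: v_2(a)=-5, v_2(b)=2; units ≡ 7, 5 (mod 8); ε·ε+αω+βω = 1·0+-5·1+2·0 ≡ 1  ⇒  (a,b)_2 = -1.
v=11: a=11^-2·(≡1), b=11^-2·(≡8) mod 11; (1|11)=+1, (8|11)=-1; (−1)^{-2·-2·5}·(+1)^-2·(-1)^-2 = +1.
v=7: a=7^10·(≡1), b=7^4·(≡1) mod 7; (1|7)=+1, (1|7)=+1; (−1)^{10·4·3}·(+1)^4·(+1)^10 = +1.
v=3: a=3^-8·(≡1), b=3^-4·(≡2) mod 3; (1|3)=+1, (2|3)=-1; (−1)^{-8·-4·1}·(+1)^-4·(-1)^-8 = +1.
v=∞: 190 > 0 and -121771 < 0  ⇒  (a,b)_∞ = +1.
Ram(190, -121771) = {2, 13, 17, 19}; no ℚ_2-point on the conic.

[2, 13, 17, 19]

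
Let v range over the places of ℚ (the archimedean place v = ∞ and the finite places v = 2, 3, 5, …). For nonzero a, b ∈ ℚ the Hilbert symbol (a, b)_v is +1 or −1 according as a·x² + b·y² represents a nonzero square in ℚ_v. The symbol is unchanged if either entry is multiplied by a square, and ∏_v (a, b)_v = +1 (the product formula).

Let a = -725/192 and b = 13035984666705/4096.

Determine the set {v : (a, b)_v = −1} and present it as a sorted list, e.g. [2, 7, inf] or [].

(a, b) ≡ (-87, 145145) mod (ℚ^×)²; places V = {2, 3, 5, 7, 11, 13, 29, ∞}.
(a,b)_5: α=2, u≡3; β=1, v≡1 (mod 5); (3|5)=-1, (1|5)=+1; sign (−1)^0·-1^1·+1^2 = -1.
(a,b)_29: α=1, u≡26; β=1, v≡17 (mod 29); (26|29)=-1, (17|29)=-1; sign (−1)^0·-1^1·-1^1 = +1.
(a,b)_2: α=-6, β=-12; u≡1, v≡1 (mod 8); ε(u)ε(v)=0·0, αω(v)=-6·0, βω(u)=-12·0; sum ≡ 0  ⇒  +1.
(a,b)_7: α=0, u≡1; β=1, v≡1 (mod 7); (1|7)=+1, (1|7)=+1; sign (−1)^0·+1^1·+1^0 = +1.
(a,b)_13: α=0, u≡12; β=3, v≡11 (mod 13); (12|13)=+1, (11|13)=-1; sign (−1)^0·+1^3·-1^0 = +1.
(a,b)_∞: sgn(-87)=−, sgn(145145)=+, so +1.
(a,b)_3: α=-1, u≡1; β=12, v≡2 (mod 3); (1|3)=+1, (2|3)=-1; sign (−1)^0·+1^12·-1^-1 = -1.
(a,b)_11: α=0, u≡9; β=1, v≡10 (mod 11); (9|11)=+1, (10|11)=-1; sign (−1)^0·+1^1·-1^0 = +1.
(-87, 145145 / ℚ) ramifies at {3, 5}: a division algebra.

[3, 5]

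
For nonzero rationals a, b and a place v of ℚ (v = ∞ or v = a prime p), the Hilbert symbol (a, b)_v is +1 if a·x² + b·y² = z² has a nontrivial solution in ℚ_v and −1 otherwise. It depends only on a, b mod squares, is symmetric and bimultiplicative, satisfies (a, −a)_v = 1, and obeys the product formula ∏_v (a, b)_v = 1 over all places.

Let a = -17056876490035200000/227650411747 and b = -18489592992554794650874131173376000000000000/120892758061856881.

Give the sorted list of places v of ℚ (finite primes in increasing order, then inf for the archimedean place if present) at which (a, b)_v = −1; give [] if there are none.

Mod squares: a ≡ -8720021310, b ≡ -358701. Check v ∈ {∞, 2, 3, 5, 7, 11, 13, 17, 19, 23, 29, 31, 37, 41}.
v=11: a=11^-1·(≡10), b=11^2·(≡5) mod 11; (10|11)=-1, (5|11)=+1; (−1)^{-1·2·5}·(-1)^2·(+1)^-1 = +1.
v=19: a=19^1·(≡1), b=19^3·(≡7) mod 19; (1|19)=+1, (7|19)=+1; (−1)^{1·3·9}·(+1)^3·(+1)^1 = -1.
v=31: a=31^1·(≡20), b=31^3·(≡23) mod 31; (20|31)=+1, (23|31)=-1; (−1)^{1·3·15}·(+1)^3·(-1)^1 = +1.
v=7: a=7^3·(≡3), b=7^3·(≡2) mod 7; (3|7)=-1, (2|7)=+1; (−1)^{3·3·3}·(-1)^3·(+1)^3 = +1.
v=5: a=5^5·(≡3), b=5^12·(≡4) mod 5; (3|5)=-1, (4|5)=+1; (−1)^{5·12·2}·(-1)^12·(+1)^5 = +1.
v=13: a=13^1·(≡3), b=13^2·(≡7) mod 13; (3|13)=+1, (7|13)=-1; (−1)^{1·2·6}·(+1)^2·(-1)^1 = -1.
v=2: v_2(a)=15, v_2(b)=24; units ≡ 1, 3 (mod 8); ε·ε+αω+βω = 0·1+15·1+24·0 ≡ 1  ⇒  (a,b)_2 = -1.
v=37: a=37^-2·(≡19), b=37^0·(≡15) mod 37; (19|37)=-1, (15|37)=-1; (−1)^{-2·0·18}·(-1)^0·(-1)^-2 = +1.
v=29: a=29^1·(≡23), b=29^3·(≡14) mod 29; (23|29)=+1, (14|29)=-1; (−1)^{1·3·14}·(+1)^3·(-1)^1 = -1.
v=17: a=17^-1·(≡15), b=17^-2·(≡9) mod 17; (15|17)=+1, (9|17)=+1; (−1)^{-1·-2·8}·(+1)^-2·(+1)^-1 = +1.
v=3: a=3^7·(≡1), b=3^17·(≡1) mod 3; (1|3)=+1, (1|3)=+1; (−1)^{7·17·1}·(+1)^17·(+1)^7 = -1.
v=41: a=41^-2·(≡27), b=41^-4·(≡8) mod 41; (27|41)=-1, (8|41)=+1; (−1)^{-2·-4·20}·(-1)^-4·(+1)^-2 = +1.
v=∞: -8720021310 < 0 and -358701 < 0  ⇒  (a,b)_∞ = -1.
v=23: a=23^-2·(≡9), b=23^-6·(≡15) mod 23; (9|23)=+1, (15|23)=-1; (−1)^{-2·-6·11}·(+1)^-6·(-1)^-2 = +1.
Ram(-8720021310, -358701) = {2, 3, 13, 19, 29, ∞}; no ℚ_2-point on the conic.

[2, 3, 13, 19, 29, inf]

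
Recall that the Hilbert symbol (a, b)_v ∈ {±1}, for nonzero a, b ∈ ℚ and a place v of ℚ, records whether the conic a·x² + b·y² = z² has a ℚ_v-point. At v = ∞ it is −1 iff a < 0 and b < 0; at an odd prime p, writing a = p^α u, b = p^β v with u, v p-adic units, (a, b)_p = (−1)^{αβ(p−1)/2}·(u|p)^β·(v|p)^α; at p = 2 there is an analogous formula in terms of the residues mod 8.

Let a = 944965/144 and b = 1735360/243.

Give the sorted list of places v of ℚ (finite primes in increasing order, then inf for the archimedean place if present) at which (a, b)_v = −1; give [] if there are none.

(a, b) ≡ (19285, 81345) mod (ℚ^×)²; places V = {2, 3, 5, 7, 11, 17, 19, 29, ∞}.
(a,b)_29: α=1, u≡11; β=1, v≡17 (mod 29); (11|29)=-1, (17|29)=-1; sign (−1)^0·-1^1·-1^1 = +1.
(a,b)_11: α=0, u≡10; β=1, v≡9 (mod 11); (10|11)=-1, (9|11)=+1; sign (−1)^0·-1^1·+1^0 = -1.
(a,b)_7: α=3, u≡1; β=0, v≡5 (mod 7); (1|7)=+1, (5|7)=-1; sign (−1)^0·+1^0·-1^3 = -1.
(a,b)_3: α=-2, u≡1; β=-5, v≡1 (mod 3); (1|3)=+1, (1|3)=+1; sign (−1)^0·+1^-5·+1^-2 = +1.
(a,b)_5: α=1, u≡2; β=1, v≡4 (mod 5); (2|5)=-1, (4|5)=+1; sign (−1)^0·-1^1·+1^1 = -1.
(a,b)_17: α=0, u≡11; β=1, v≡16 (mod 17); (11|17)=-1, (16|17)=+1; sign (−1)^0·-1^1·+1^0 = -1.
(a,b)_∞: sgn(19285)=+, sgn(81345)=+, so +1.
(a,b)_2: α=-4, β=6; u≡5, v≡1 (mod 8); ε(u)ε(v)=0·0, αω(v)=-4·0, βω(u)=6·1; sum ≡ 0  ⇒  +1.
(a,b)_19: α=1, u≡8; β=0, v≡6 (mod 19); (8|19)=-1, (6|19)=+1; sign (−1)^0·-1^0·+1^1 = +1.
Ram(19285, 81345) = {5, 7, 11, 17}; no ℚ_5-point on the conic.

[5, 7, 11, 17]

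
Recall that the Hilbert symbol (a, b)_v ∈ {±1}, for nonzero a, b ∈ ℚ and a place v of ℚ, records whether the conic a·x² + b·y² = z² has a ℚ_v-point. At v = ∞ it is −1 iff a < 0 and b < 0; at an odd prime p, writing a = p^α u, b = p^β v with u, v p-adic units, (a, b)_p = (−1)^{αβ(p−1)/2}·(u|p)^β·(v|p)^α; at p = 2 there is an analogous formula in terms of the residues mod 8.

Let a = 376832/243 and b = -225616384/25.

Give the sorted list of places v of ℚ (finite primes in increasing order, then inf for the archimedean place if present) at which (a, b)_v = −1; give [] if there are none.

[2, 3]

(a, b) ≡ (69, -34) mod (ℚ^×)²; places V = {2, 3, 5, 7, 17, 23, ∞}.
(a,b)_5: α=0, u≡4; β=-2, v≡1 (mod 5); (4|5)=+1, (1|5)=+1; sign (−1)^0·+1^-2·+1^0 = +1.
(a,b)_2: α=14, β=9; u≡5, v≡7 (mod 8); ε(u)ε(v)=0·1, αω(v)=14·0, βω(u)=9·1; sum ≡ 1  ⇒  -1.
(a,b)_3: α=-5, u≡2; β=0, v≡2 (mod 3); (2|3)=-1, (2|3)=-1; sign (−1)^0·-1^0·-1^-5 = -1.
(a,b)_17: α=0, u≡2; β=1, v≡1 (mod 17); (2|17)=+1, (1|17)=+1; sign (−1)^0·+1^1·+1^0 = +1.
(a,b)_7: α=0, u≡3; β=2, v≡4 (mod 7); (3|7)=-1, (4|7)=+1; sign (−1)^0·-1^2·+1^0 = +1.
(a,b)_∞: sgn(69)=+, sgn(-34)=−, so +1.
(a,b)_23: α=1, u≡13; β=2, v≡8 (mod 23); (13|23)=+1, (8|23)=+1; sign (−1)^0·+1^2·+1^1 = +1.
Ram(69, -34) = {2, 3}; no ℚ_2-point on the conic.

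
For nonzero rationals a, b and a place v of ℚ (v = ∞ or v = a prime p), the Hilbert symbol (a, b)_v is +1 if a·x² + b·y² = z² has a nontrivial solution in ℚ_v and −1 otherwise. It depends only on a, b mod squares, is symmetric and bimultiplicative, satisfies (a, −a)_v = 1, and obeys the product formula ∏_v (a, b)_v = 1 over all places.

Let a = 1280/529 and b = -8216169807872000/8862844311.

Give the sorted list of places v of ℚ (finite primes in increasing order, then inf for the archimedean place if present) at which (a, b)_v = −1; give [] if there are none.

Mod squares: a ≡ 5, b ≡ -940355. Check v ∈ {∞, 2, 3, 5, 13, 17, 19, 23, 37}.
v=13: a=13^0·(≡5), b=13^1·(≡1) mod 13; (5|13)=-1, (1|13)=+1; (−1)^{0·1·6}·(-1)^1·(+1)^0 = -1.
v=37: a=37^0·(≡2), b=37^1·(≡1) mod 37; (2|37)=-1, (1|37)=+1; (−1)^{0·1·18}·(-1)^1·(+1)^0 = -1.
v=17: a=17^0·(≡11), b=17^-1·(≡12) mod 17; (11|17)=-1, (12|17)=-1; (−1)^{0·-1·8}·(-1)^-1·(-1)^0 = -1.
v=19: a=19^0·(≡4), b=19^4·(≡2) mod 19; (4|19)=+1, (2|19)=-1; (−1)^{0·4·9}·(+1)^4·(-1)^0 = +1.
v=2: v_2(a)=8, v_2(b)=20; units ≡ 5, 5 (mod 8); ε·ε+αω+βω = 0·0+8·1+20·1 ≡ 0  ⇒  (a,b)_2 = +1.
v=23: a=23^-2·(≡15), b=23^-5·(≡18) mod 23; (15|23)=-1, (18|23)=+1; (−1)^{-2·-5·11}·(-1)^-5·(+1)^-2 = -1.
v=3: a=3^0·(≡2), b=3^-4·(≡1) mod 3; (2|3)=-1, (1|3)=+1; (−1)^{0·-4·1}·(-1)^-4·(+1)^0 = +1.
v=5: a=5^1·(≡4), b=5^3·(≡4) mod 5; (4|5)=+1, (4|5)=+1; (−1)^{1·3·2}·(+1)^3·(+1)^1 = +1.
v=∞: 5 > 0 and -940355 < 0  ⇒  (a,b)_∞ = +1.
|Ram(5, -940355)| = 4, even; anisotropic at {13, 17, 23, 37}.

[13, 17, 23, 37]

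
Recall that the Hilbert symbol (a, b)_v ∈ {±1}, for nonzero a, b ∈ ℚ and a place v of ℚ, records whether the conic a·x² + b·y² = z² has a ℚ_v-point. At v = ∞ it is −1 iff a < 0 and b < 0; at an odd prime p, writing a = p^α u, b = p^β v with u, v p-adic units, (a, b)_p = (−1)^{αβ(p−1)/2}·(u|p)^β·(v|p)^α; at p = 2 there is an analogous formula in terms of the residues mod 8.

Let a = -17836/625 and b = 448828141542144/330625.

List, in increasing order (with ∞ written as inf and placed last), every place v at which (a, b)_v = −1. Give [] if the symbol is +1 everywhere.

[3, 7, 13, 17]

Mod squares: a ≡ -91, b ≡ 88179. Check v ∈ {∞, 2, 3, 5, 7, 13, 17, 19, 23}.
v=7: a=7^3·(≡2), b=7^7·(≡2) mod 7; (2|7)=+1, (2|7)=+1; (−1)^{3·7·3}·(+1)^7·(+1)^3 = -1.
v=2: v_2(a)=2, v_2(b)=8; units ≡ 5, 3 (mod 8); ε·ε+αω+βω = 0·1+2·1+8·1 ≡ 0  ⇒  (a,b)_2 = +1.
v=23: a=23^0·(≡3), b=23^-2·(≡20) mod 23; (3|23)=+1, (20|23)=-1; (−1)^{0·-2·11}·(+1)^-2·(-1)^0 = +1.
v=19: a=19^0·(≡7), b=19^1·(≡4) mod 19; (7|19)=+1, (4|19)=+1; (−1)^{0·1·9}·(+1)^1·(+1)^0 = +1.
v=17: a=17^0·(≡5), b=17^1·(≡15) mod 17; (5|17)=-1, (15|17)=+1; (−1)^{0·1·8}·(-1)^1·(+1)^0 = -1.
v=3: a=3^0·(≡2), b=3^1·(≡2) mod 3; (2|3)=-1, (2|3)=-1; (−1)^{0·1·1}·(-1)^1·(-1)^0 = -1.
v=13: a=13^1·(≡6), b=13^3·(≡3) mod 13; (6|13)=-1, (3|13)=+1; (−1)^{1·3·6}·(-1)^3·(+1)^1 = -1.
v=5: a=5^-4·(≡4), b=5^-4·(≡1) mod 5; (4|5)=+1, (1|5)=+1; (−1)^{-4·-4·2}·(+1)^-4·(+1)^-4 = +1.
v=∞: -91 < 0 and 88179 > 0  ⇒  (a,b)_∞ = +1.
Ram(-91, 88179) = {3, 7, 13, 17}; no ℚ_3-point on the conic.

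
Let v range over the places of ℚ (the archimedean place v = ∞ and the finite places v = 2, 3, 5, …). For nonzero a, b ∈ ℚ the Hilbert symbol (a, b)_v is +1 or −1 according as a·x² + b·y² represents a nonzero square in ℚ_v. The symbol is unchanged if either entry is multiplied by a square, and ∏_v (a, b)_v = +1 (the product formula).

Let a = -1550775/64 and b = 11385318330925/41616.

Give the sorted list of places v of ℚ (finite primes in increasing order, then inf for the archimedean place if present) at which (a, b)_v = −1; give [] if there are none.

[23, 29]

(a, b) ≡ (-62031, 253) mod (ℚ^×)²; places V = {2, 3, 5, 7, 11, 17, 19, 23, 29, 31, ∞}.
(a,b)_∞: sgn(-62031)=−, sgn(253)=+, so +1.
(a,b)_23: α=1, u≡7; β=1, v≡21 (mod 23); (7|23)=-1, (21|23)=-1; sign (−1)^1·-1^1·-1^1 = -1.
(a,b)_29: α=1, u≡5; β=2, v≡14 (mod 29); (5|29)=+1, (14|29)=-1; sign (−1)^0·+1^2·-1^1 = -1.
(a,b)_7: α=0, u≡5; β=2, v≡4 (mod 7); (5|7)=-1, (4|7)=+1; sign (−1)^0·-1^2·+1^0 = +1.
(a,b)_11: α=0, u≡3; β=3, v≡5 (mod 11); (3|11)=+1, (5|11)=+1; sign (−1)^0·+1^3·+1^0 = +1.
(a,b)_5: α=2, u≡1; β=2, v≡2 (mod 5); (1|5)=+1, (2|5)=-1; sign (−1)^0·+1^2·-1^2 = +1.
(a,b)_19: α=0, u≡17; β=2, v≡11 (mod 19); (17|19)=+1, (11|19)=+1; sign (−1)^0·+1^2·+1^0 = +1.
(a,b)_3: α=1, u≡2; β=-2, v≡1 (mod 3); (2|3)=-1, (1|3)=+1; sign (−1)^0·-1^-2·+1^1 = +1.
(a,b)_31: α=1, u≡20; β=0, v≡28 (mod 31); (20|31)=+1, (28|31)=+1; sign (−1)^0·+1^0·+1^1 = +1.
(a,b)_2: α=-6, β=-4; u≡1, v≡5 (mod 8); ε(u)ε(v)=0·0, αω(v)=-6·1, βω(u)=-4·0; sum ≡ 0  ⇒  +1.
(a,b)_17: α=0, u≡13; β=-2, v≡1 (mod 17); (13|17)=+1, (1|17)=+1; sign (−1)^0·+1^-2·+1^0 = +1.
Ram(-62031, 253) = {23, 29}; no ℚ_23-point on the conic.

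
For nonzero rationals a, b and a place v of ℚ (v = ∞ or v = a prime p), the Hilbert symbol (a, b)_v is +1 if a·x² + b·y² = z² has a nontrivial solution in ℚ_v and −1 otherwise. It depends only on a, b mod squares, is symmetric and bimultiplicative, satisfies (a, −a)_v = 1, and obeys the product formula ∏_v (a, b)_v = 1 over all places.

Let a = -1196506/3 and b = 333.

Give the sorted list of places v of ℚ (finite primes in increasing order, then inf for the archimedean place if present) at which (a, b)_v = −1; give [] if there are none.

Mod squares: a ≡ -2622, b ≡ 37. Check v ∈ {∞, 2, 3, 19, 23, 37}.
v=37: a=37^2·(≡17), b=37^1·(≡9) mod 37; (17|37)=-1, (9|37)=+1; (−1)^{2·1·18}·(-1)^1·(+1)^2 = -1.
v=23: a=23^1·(≡9), b=23^0·(≡11) mod 23; (9|23)=+1, (11|23)=-1; (−1)^{1·0·11}·(+1)^0·(-1)^1 = -1.
v=3: a=3^-1·(≡2), b=3^2·(≡1) mod 3; (2|3)=-1, (1|3)=+1; (−1)^{-1·2·1}·(-1)^2·(+1)^-1 = +1.
v=2: v_2(a)=1, v_2(b)=0; units ≡ 1, 5 (mod 8); ε·ε+αω+βω = 0·0+1·1+0·0 ≡ 1  ⇒  (a,b)_2 = -1.
v=19: a=19^1·(≡10), b=19^0·(≡10) mod 19; (10|19)=-1, (10|19)=-1; (−1)^{1·0·9}·(-1)^0·(-1)^1 = -1.
v=∞: -2622 < 0 and 37 > 0  ⇒  (a,b)_∞ = +1.
(-2622, 37 / ℚ) ramifies at {2, 19, 23, 37}: a division algebra.

[2, 19, 23, 37]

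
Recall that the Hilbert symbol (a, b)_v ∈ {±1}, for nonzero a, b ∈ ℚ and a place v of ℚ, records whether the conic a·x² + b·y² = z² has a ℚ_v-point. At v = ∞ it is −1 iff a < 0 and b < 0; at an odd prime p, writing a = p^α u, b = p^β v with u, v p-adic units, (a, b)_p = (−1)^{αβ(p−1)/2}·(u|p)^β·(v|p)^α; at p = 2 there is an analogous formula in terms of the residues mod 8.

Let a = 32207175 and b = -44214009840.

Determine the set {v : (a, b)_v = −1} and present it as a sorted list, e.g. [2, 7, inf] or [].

[5, 7, 11, 13]

Mod squares: a ≡ 7, b ≡ -15015. Check v ∈ {∞, 2, 3, 5, 7, 11, 13}.
v=5: a=5^2·(≡2), b=5^1·(≡2) mod 5; (2|5)=-1, (2|5)=-1; (−1)^{2·1·2}·(-1)^1·(-1)^2 = -1.
v=∞: 7 > 0 and -15015 < 0  ⇒  (a,b)_∞ = +1.
v=7: a=7^1·(≡2), b=7^1·(≡4) mod 7; (2|7)=+1, (4|7)=+1; (−1)^{1·1·3}·(+1)^1·(+1)^1 = -1.
v=13: a=13^2·(≡8), b=13^3·(≡8) mod 13; (8|13)=-1, (8|13)=-1; (−1)^{2·3·6}·(-1)^3·(-1)^2 = -1.
v=11: a=11^2·(≡8), b=11^3·(≡7) mod 11; (8|11)=-1, (7|11)=-1; (−1)^{2·3·5}·(-1)^3·(-1)^2 = -1.
v=2: v_2(a)=0, v_2(b)=4; units ≡ 7, 1 (mod 8); ε·ε+αω+βω = 1·0+0·0+4·0 ≡ 0  ⇒  (a,b)_2 = +1.
v=3: a=3^2·(≡1), b=3^3·(≡2) mod 3; (1|3)=+1, (2|3)=-1; (−1)^{2·3·1}·(+1)^3·(-1)^2 = +1.
|Ram(7, -15015)| = 4, even; anisotropic at {5, 7, 11, 13}.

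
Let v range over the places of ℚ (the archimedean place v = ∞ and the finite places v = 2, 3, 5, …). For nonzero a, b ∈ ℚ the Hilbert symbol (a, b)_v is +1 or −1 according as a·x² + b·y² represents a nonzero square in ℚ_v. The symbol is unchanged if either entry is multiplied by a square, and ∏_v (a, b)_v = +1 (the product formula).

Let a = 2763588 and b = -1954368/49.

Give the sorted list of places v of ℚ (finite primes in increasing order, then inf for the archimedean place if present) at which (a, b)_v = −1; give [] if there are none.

[17, 19, 23, 31]

Mod squares: a ≡ 690897, b ≡ -377. Check v ∈ {∞, 2, 3, 7, 13, 17, 19, 23, 29, 31}.
v=∞: 690897 > 0 and -377 < 0  ⇒  (a,b)_∞ = +1.
v=2: v_2(a)=2, v_2(b)=6; units ≡ 1, 7 (mod 8); ε·ε+αω+βω = 0·1+2·0+6·0 ≡ 0  ⇒  (a,b)_2 = +1.
v=7: a=7^0·(≡2), b=7^-2·(≡4) mod 7; (2|7)=+1, (4|7)=+1; (−1)^{0·-2·3}·(+1)^-2·(+1)^0 = +1.
v=17: a=17^1·(≡10), b=17^0·(≡7) mod 17; (10|17)=-1, (7|17)=-1; (−1)^{1·0·8}·(-1)^0·(-1)^1 = -1.
v=29: a=29^0·(≡4), b=29^1·(≡6) mod 29; (4|29)=+1, (6|29)=+1; (−1)^{0·1·14}·(+1)^1·(+1)^0 = +1.
v=23: a=23^1·(≡4), b=23^0·(≡19) mod 23; (4|23)=+1, (19|23)=-1; (−1)^{1·0·11}·(+1)^0·(-1)^1 = -1.
v=13: a=13^0·(≡9), b=13^1·(≡10) mod 13; (9|13)=+1, (10|13)=+1; (−1)^{0·1·6}·(+1)^1·(+1)^0 = +1.
v=31: a=31^1·(≡23), b=31^0·(≡17) mod 31; (23|31)=-1, (17|31)=-1; (−1)^{1·0·15}·(-1)^0·(-1)^1 = -1.
v=3: a=3^1·(≡1), b=3^4·(≡1) mod 3; (1|3)=+1, (1|3)=+1; (−1)^{1·4·1}·(+1)^4·(+1)^1 = +1.
v=19: a=19^1·(≡7), b=19^0·(≡13) mod 19; (7|19)=+1, (13|19)=-1; (−1)^{1·0·9}·(+1)^0·(-1)^1 = -1.
Ram(690897, -377) = {17, 19, 23, 31}; no ℚ_17-point on the conic.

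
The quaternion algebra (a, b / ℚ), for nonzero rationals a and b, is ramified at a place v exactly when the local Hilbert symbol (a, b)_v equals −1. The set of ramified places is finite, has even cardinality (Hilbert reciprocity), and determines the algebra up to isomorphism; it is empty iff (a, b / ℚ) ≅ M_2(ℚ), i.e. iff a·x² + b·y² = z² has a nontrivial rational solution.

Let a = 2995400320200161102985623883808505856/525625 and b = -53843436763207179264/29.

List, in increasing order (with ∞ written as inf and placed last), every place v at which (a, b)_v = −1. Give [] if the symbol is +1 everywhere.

[11, 23, 31, 41]

Mod squares: a ≡ 549769, b ≡ -187891. Check v ∈ {∞, 2, 3, 5, 11, 13, 19, 23, 29, 31, 41, 53}.
v=31: a=31^2·(≡6), b=31^1·(≡29) mod 31; (6|31)=-1, (29|31)=-1; (−1)^{2·1·15}·(-1)^1·(-1)^2 = -1.
v=13: a=13^2·(≡1), b=13^0·(≡2) mod 13; (1|13)=+1, (2|13)=-1; (−1)^{2·0·6}·(+1)^0·(-1)^2 = +1.
v=11: a=11^3·(≡8), b=11^1·(≡7) mod 11; (8|11)=-1, (7|11)=-1; (−1)^{3·1·5}·(-1)^1·(-1)^3 = -1.
v=2: v_2(a)=18, v_2(b)=10; units ≡ 1, 5 (mod 8); ε·ε+αω+βω = 0·0+18·1+10·0 ≡ 0  ⇒  (a,b)_2 = +1.
v=19: a=19^6·(≡17), b=19^3·(≡10) mod 19; (17|19)=+1, (10|19)=-1; (−1)^{6·3·9}·(+1)^3·(-1)^6 = +1.
v=53: a=53^3·(≡7), b=53^2·(≡37) mod 53; (7|53)=+1, (37|53)=+1; (−1)^{3·2·26}·(+1)^2·(+1)^3 = +1.
v=41: a=41^3·(≡39), b=41^2·(≡29) mod 41; (39|41)=+1, (29|41)=-1; (−1)^{3·2·20}·(+1)^2·(-1)^3 = -1.
v=3: a=3^2·(≡1), b=3^2·(≡2) mod 3; (1|3)=+1, (2|3)=-1; (−1)^{2·2·1}·(+1)^2·(-1)^2 = +1.
v=5: a=5^-4·(≡1), b=5^0·(≡4) mod 5; (1|5)=+1, (4|5)=+1; (−1)^{-4·0·2}·(+1)^0·(+1)^-4 = +1.
v=∞: 549769 > 0 and -187891 < 0  ⇒  (a,b)_∞ = +1.
v=29: a=29^-2·(≡25), b=29^-1·(≡21) mod 29; (25|29)=+1, (21|29)=-1; (−1)^{-2·-1·14}·(+1)^-1·(-1)^-2 = +1.
v=23: a=23^3·(≡13), b=23^2·(≡21) mod 23; (13|23)=+1, (21|23)=-1; (−1)^{3·2·11}·(+1)^2·(-1)^3 = -1.
(549769, -187891 / ℚ) ramifies at {11, 23, 31, 41}: a division algebra.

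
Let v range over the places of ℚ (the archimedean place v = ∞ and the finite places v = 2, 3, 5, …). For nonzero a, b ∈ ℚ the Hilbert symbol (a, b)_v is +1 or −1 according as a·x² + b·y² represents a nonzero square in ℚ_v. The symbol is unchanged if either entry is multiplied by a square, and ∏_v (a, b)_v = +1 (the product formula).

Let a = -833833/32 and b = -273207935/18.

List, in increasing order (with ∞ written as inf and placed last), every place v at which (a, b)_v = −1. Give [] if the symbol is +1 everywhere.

Mod squares: a ≡ -34034, b ≡ -3233230. Check v ∈ {∞, 2, 3, 5, 7, 11, 13, 17, 19}.
v=3: a=3^0·(≡1), b=3^-2·(≡2) mod 3; (1|3)=+1, (2|3)=-1; (−1)^{0·-2·1}·(+1)^-2·(-1)^0 = +1.
v=2: v_2(a)=-5, v_2(b)=-1; units ≡ 7, 1 (mod 8); ε·ε+αω+βω = 1·0+-5·0+-1·0 ≡ 0  ⇒  (a,b)_2 = +1.
v=7: a=7^3·(≡3), b=7^1·(≡5) mod 7; (3|7)=-1, (5|7)=-1; (−1)^{3·1·3}·(-1)^1·(-1)^3 = -1.
v=13: a=13^1·(≡11), b=13^3·(≡11) mod 13; (11|13)=-1, (11|13)=-1; (−1)^{1·3·6}·(-1)^3·(-1)^1 = +1.
v=19: a=19^0·(≡3), b=19^1·(≡13) mod 19; (3|19)=-1, (13|19)=-1; (−1)^{0·1·9}·(-1)^1·(-1)^0 = -1.
v=11: a=11^1·(≡2), b=11^1·(≡5) mod 11; (2|11)=-1, (5|11)=+1; (−1)^{1·1·5}·(-1)^1·(+1)^1 = +1.
v=∞: -34034 < 0 and -3233230 < 0  ⇒  (a,b)_∞ = -1.
v=5: a=5^0·(≡1), b=5^1·(≡1) mod 5; (1|5)=+1, (1|5)=+1; (−1)^{0·1·2}·(+1)^1·(+1)^0 = +1.
v=17: a=17^1·(≡2), b=17^1·(≡14) mod 17; (2|17)=+1, (14|17)=-1; (−1)^{1·1·8}·(+1)^1·(-1)^1 = -1.
Ram(-34034, -3233230) = {7, 17, 19, ∞}; no ℚ_7-point on the conic.

[7, 17, 19, inf]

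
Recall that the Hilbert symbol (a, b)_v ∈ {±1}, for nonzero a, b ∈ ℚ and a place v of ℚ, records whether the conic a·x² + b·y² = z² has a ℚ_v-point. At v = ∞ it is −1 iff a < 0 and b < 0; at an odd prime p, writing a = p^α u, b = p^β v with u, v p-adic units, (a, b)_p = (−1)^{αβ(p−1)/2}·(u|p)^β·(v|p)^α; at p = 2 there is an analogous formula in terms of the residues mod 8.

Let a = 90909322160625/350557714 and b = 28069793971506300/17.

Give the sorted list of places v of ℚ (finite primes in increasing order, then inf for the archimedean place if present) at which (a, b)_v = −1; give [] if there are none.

(a, b) ≡ (24242, 30039) mod (ℚ^×)²; places V = {2, 3, 5, 13, 17, 19, 23, 31, 43, ∞}.
(a,b)_19: α=-2, u≡17; β=1, v≡4 (mod 19); (17|19)=+1, (4|19)=+1; sign (−1)^0·+1^1·+1^-2 = +1.
(a,b)_3: α=6, u≡2; β=1, v≡2 (mod 3); (2|3)=-1, (2|3)=-1; sign (−1)^0·-1^1·-1^6 = -1.
(a,b)_17: α=-1, u≡13; β=-1, v≡8 (mod 17); (13|17)=+1, (8|17)=+1; sign (−1)^0·+1^-1·+1^-1 = +1.
(a,b)_23: α=5, u≡22; β=2, v≡12 (mod 23); (22|23)=-1, (12|23)=+1; sign (−1)^0·-1^2·+1^5 = +1.
(a,b)_31: α=1, u≡4; β=3, v≡5 (mod 31); (4|31)=+1, (5|31)=+1; sign (−1)^1·+1^3·+1^1 = -1.
(a,b)_∞: sgn(24242)=+, sgn(30039)=+, so +1.
(a,b)_2: α=-1, β=2; u≡1, v≡7 (mod 8); ε(u)ε(v)=0·1, αω(v)=-1·0, βω(u)=2·0; sum ≡ 0  ⇒  +1.
(a,b)_13: α=-4, u≡10; β=2, v≡12 (mod 13); (10|13)=+1, (12|13)=+1; sign (−1)^0·+1^2·+1^-4 = +1.
(a,b)_43: α=0, u≡33; β=2, v≡13 (mod 43); (33|43)=-1, (13|43)=+1; sign (−1)^0·-1^2·+1^0 = +1.
(a,b)_5: α=4, u≡3; β=2, v≡1 (mod 5); (3|5)=-1, (1|5)=+1; sign (−1)^0·-1^2·+1^4 = +1.
(24242, 30039 / ℚ) ramifies at {3, 31}: a division algebra.

[3, 31]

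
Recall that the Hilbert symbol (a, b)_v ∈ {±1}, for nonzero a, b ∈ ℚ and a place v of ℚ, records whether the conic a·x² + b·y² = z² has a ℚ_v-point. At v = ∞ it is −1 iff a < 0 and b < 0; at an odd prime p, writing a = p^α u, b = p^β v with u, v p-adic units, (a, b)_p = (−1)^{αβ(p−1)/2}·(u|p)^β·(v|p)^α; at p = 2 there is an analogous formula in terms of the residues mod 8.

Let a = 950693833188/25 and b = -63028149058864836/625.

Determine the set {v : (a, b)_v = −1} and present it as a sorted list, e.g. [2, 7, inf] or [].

[3, 11, 29, 41]

(a, b) ≡ (1073, -1451769) mod (ℚ^×)²; places V = {2, 3, 5, 7, 11, 29, 37, 41, ∞}.
(a,b)_7: α=0, u≡2; β=2, v≡6 (mod 7); (2|7)=+1, (6|7)=-1; sign (−1)^0·+1^2·-1^0 = +1.
(a,b)_11: α=4, u≡10; β=5, v≡7 (mod 11); (10|11)=-1, (7|11)=-1; sign (−1)^0·-1^5·-1^4 = -1.
(a,b)_41: α=2, u≡19; β=3, v≡6 (mod 41); (19|41)=-1, (6|41)=-1; sign (−1)^0·-1^3·-1^2 = -1.
(a,b)_37: α=1, u≡31; β=1, v≡22 (mod 37); (31|37)=-1, (22|37)=-1; sign (−1)^0·-1^1·-1^1 = +1.
(a,b)_2: α=2, β=2; u≡1, v≡7 (mod 8); ε(u)ε(v)=0·1, αω(v)=2·0, βω(u)=2·0; sum ≡ 0  ⇒  +1.
(a,b)_3: α=2, u≡2; β=3, v≡1 (mod 3); (2|3)=-1, (1|3)=+1; sign (−1)^0·-1^3·+1^2 = -1.
(a,b)_∞: sgn(1073)=+, sgn(-1451769)=−, so +1.
(a,b)_5: α=-2, u≡3; β=-4, v≡4 (mod 5); (3|5)=-1, (4|5)=+1; sign (−1)^0·-1^-4·+1^-2 = +1.
(a,b)_29: α=1, u≡2; β=1, v≡16 (mod 29); (2|29)=-1, (16|29)=+1; sign (−1)^0·-1^1·+1^1 = -1.
Ram(1073, -1451769) = {3, 11, 29, 41}; no ℚ_3-point on the conic.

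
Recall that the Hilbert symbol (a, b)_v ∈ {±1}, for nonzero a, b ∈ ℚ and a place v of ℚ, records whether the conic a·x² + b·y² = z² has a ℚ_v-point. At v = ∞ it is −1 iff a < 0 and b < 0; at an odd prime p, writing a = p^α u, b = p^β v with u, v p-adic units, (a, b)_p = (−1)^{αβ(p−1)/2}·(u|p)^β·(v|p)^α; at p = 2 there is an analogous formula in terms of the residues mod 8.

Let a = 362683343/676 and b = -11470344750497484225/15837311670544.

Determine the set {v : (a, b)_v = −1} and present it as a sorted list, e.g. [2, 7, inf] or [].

[2, 23]

Mod squares: a ≡ 23, b ≡ -209. Check v ∈ {∞, 2, 3, 5, 7, 11, 13, 19, 23, 29}.
v=3: a=3^0·(≡2), b=3^6·(≡1) mod 3; (2|3)=-1, (1|3)=+1; (−1)^{0·6·1}·(-1)^6·(+1)^0 = +1.
v=7: a=7^0·(≡2), b=7^-2·(≡2) mod 7; (2|7)=+1, (2|7)=+1; (−1)^{0·-2·3}·(+1)^-2·(+1)^0 = +1.
v=13: a=13^-2·(≡12), b=13^-4·(≡10) mod 13; (12|13)=+1, (10|13)=+1; (−1)^{-2·-4·6}·(+1)^-4·(+1)^-2 = +1.
v=11: a=11^2·(≡3), b=11^3·(≡4) mod 11; (3|11)=+1, (4|11)=+1; (−1)^{2·3·5}·(+1)^3·(+1)^2 = +1.
v=19: a=19^4·(≡6), b=19^7·(≡2) mod 19; (6|19)=+1, (2|19)=-1; (−1)^{4·7·9}·(+1)^7·(-1)^4 = +1.
v=29: a=29^0·(≡7), b=29^-4·(≡22) mod 29; (7|29)=+1, (22|29)=+1; (−1)^{0·-4·14}·(+1)^-4·(+1)^0 = +1.
v=5: a=5^0·(≡3), b=5^2·(≡4) mod 5; (3|5)=-1, (4|5)=+1; (−1)^{0·2·2}·(-1)^2·(+1)^0 = +1.
v=23: a=23^1·(≡2), b=23^2·(≡5) mod 23; (2|23)=+1, (5|23)=-1; (−1)^{1·2·11}·(+1)^2·(-1)^1 = -1.
v=∞: 23 > 0 and -209 < 0  ⇒  (a,b)_∞ = +1.
v=2: v_2(a)=-2, v_2(b)=-4; units ≡ 7, 7 (mod 8); ε·ε+αω+βω = 1·1+-2·0+-4·0 ≡ 1  ⇒  (a,b)_2 = -1.
|Ram(23, -209)| = 2, even; anisotropic at {2, 23}.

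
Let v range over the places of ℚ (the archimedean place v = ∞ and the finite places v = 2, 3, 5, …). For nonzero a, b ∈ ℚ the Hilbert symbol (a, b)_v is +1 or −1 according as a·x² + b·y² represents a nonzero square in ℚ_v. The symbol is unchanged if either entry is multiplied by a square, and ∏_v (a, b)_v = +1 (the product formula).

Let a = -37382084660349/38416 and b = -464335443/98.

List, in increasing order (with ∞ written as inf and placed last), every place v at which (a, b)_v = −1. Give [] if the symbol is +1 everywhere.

(a, b) ≡ (-429, -6) mod (ℚ^×)²; places V = {2, 3, 7, 11, 13, 29, ∞}.
(a,b)_29: α=4, u≡23; β=2, v≡6 (mod 29); (23|29)=+1, (6|29)=+1; sign (−1)^0·+1^2·+1^4 = +1.
(a,b)_3: α=7, u≡1; β=3, v≡1 (mod 3); (1|3)=+1, (1|3)=+1; sign (−1)^1·+1^3·+1^7 = -1.
(a,b)_13: α=3, u≡5; β=2, v≡6 (mod 13); (5|13)=-1, (6|13)=-1; sign (−1)^0·-1^2·-1^3 = -1.
(a,b)_11: α=1, u≡1; β=2, v≡1 (mod 11); (1|11)=+1, (1|11)=+1; sign (−1)^0·+1^2·+1^1 = +1.
(a,b)_∞: sgn(-429)=−, sgn(-6)=−, so -1.
(a,b)_7: α=-4, u≡6; β=-2, v≡1 (mod 7); (6|7)=-1, (1|7)=+1; sign (−1)^0·-1^-2·+1^-4 = +1.
(a,b)_2: α=-4, β=-1; u≡3, v≡5 (mod 8); ε(u)ε(v)=1·0, αω(v)=-4·1, βω(u)=-1·1; sum ≡ 1  ⇒  -1.
Ram(-429, -6) = {2, 3, 13, ∞}; no ℚ_2-point on the conic.

[2, 3, 13, inf]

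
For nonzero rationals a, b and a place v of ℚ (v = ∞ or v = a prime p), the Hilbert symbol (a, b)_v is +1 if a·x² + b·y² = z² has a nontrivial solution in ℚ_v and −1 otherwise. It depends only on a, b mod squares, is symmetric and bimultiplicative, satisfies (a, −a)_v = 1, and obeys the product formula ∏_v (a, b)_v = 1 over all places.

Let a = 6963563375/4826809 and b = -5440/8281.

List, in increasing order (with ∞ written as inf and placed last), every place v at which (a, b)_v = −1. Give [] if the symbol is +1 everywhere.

(a, b) ≡ (3335, -85) mod (ℚ^×)²; places V = {2, 5, 7, 13, 17, 23, 29, ∞}.
(a,b)_5: α=3, u≡3; β=1, v≡2 (mod 5); (3|5)=-1, (2|5)=-1; sign (−1)^0·-1^1·-1^3 = +1.
(a,b)_23: α=1, u≡11; β=0, v≡11 (mod 23); (11|23)=-1, (11|23)=-1; sign (−1)^0·-1^0·-1^1 = -1.
(a,b)_2: α=0, β=6; u≡7, v≡3 (mod 8); ε(u)ε(v)=1·1, αω(v)=0·1, βω(u)=6·0; sum ≡ 1  ⇒  -1.
(a,b)_∞: sgn(3335)=+, sgn(-85)=−, so +1.
(a,b)_17: α=4, u≡10; β=1, v≡10 (mod 17); (10|17)=-1, (10|17)=-1; sign (−1)^0·-1^1·-1^4 = -1.
(a,b)_7: α=0, u≡6; β=-2, v≡6 (mod 7); (6|7)=-1, (6|7)=-1; sign (−1)^0·-1^-2·-1^0 = +1.
(a,b)_13: α=-6, u≡2; β=-2, v≡2 (mod 13); (2|13)=-1, (2|13)=-1; sign (−1)^0·-1^-2·-1^-6 = +1.
(a,b)_29: α=1, u≡6; β=0, v≡8 (mod 29); (6|29)=+1, (8|29)=-1; sign (−1)^0·+1^0·-1^1 = -1.
(3335, -85 / ℚ) ramifies at {2, 17, 23, 29}: a division algebra.

[2, 17, 23, 29]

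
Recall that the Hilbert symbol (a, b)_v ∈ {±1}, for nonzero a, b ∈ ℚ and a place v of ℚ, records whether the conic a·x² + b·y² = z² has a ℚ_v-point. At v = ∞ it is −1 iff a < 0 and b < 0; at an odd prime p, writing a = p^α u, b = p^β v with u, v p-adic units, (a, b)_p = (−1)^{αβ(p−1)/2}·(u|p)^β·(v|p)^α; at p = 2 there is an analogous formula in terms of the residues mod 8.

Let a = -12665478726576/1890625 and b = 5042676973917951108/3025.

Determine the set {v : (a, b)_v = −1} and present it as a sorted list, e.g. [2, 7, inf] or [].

Mod squares: a ≡ -38019, b ≡ 377. Check v ∈ {∞, 2, 3, 5, 11, 13, 19, 23, 29}.
v=29: a=29^1·(≡1), b=29^3·(≡4) mod 29; (1|29)=+1, (4|29)=+1; (−1)^{1·3·14}·(+1)^3·(+1)^1 = +1.
v=5: a=5^-6·(≡4), b=5^-2·(≡3) mod 5; (4|5)=+1, (3|5)=-1; (−1)^{-6·-2·2}·(+1)^-2·(-1)^-6 = +1.
v=11: a=11^-2·(≡10), b=11^-2·(≡5) mod 11; (10|11)=-1, (5|11)=+1; (−1)^{-2·-2·5}·(-1)^-2·(+1)^-2 = +1.
v=23: a=23^1·(≡12), b=23^2·(≡13) mod 23; (12|23)=+1, (13|23)=+1; (−1)^{1·2·11}·(+1)^2·(+1)^1 = +1.
v=3: a=3^7·(≡2), b=3^6·(≡2) mod 3; (2|3)=-1, (2|3)=-1; (−1)^{7·6·1}·(-1)^6·(-1)^7 = -1.
v=19: a=19^1·(≡13), b=19^2·(≡6) mod 19; (13|19)=-1, (6|19)=+1; (−1)^{1·2·9}·(-1)^2·(+1)^1 = +1.
v=13: a=13^4·(≡2), b=13^5·(≡1) mod 13; (2|13)=-1, (1|13)=+1; (−1)^{4·5·6}·(-1)^5·(+1)^4 = -1.
v=2: v_2(a)=4, v_2(b)=2; units ≡ 5, 1 (mod 8); ε·ε+αω+βω = 0·0+4·0+2·1 ≡ 0  ⇒  (a,b)_2 = +1.
v=∞: -38019 < 0 and 377 > 0  ⇒  (a,b)_∞ = +1.
Ram(-38019, 377) = {3, 13}; no ℚ_3-point on the conic.

[3, 13]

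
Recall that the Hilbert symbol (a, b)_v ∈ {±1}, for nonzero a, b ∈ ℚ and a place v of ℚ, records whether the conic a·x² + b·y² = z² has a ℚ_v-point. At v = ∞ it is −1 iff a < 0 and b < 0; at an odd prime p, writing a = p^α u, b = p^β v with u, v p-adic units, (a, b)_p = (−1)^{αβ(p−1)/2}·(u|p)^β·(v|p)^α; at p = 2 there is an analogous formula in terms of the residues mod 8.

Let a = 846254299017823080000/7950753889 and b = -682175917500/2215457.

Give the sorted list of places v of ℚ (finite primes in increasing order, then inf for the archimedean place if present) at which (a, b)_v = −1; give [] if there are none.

(a, b) ≡ (33, -1479) mod (ℚ^×)²; places V = {2, 3, 5, 7, 11, 13, 17, 19, 23, 29, ∞}.
(a,b)_11: α=3, u≡1; β=2, v≡2 (mod 11); (1|11)=+1, (2|11)=-1; sign (−1)^0·+1^2·-1^3 = -1.
(a,b)_5: α=4, u≡2; β=4, v≡1 (mod 5); (2|5)=-1, (1|5)=+1; sign (−1)^0·-1^4·+1^4 = +1.
(a,b)_19: α=-6, u≡12; β=-4, v≡18 (mod 19); (12|19)=-1, (18|19)=-1; sign (−1)^0·-1^-4·-1^-6 = +1.
(a,b)_3: α=1, u≡2; β=1, v≡2 (mod 3); (2|3)=-1, (2|3)=-1; sign (−1)^1·-1^1·-1^1 = -1.
(a,b)_17: α=2, u≡8; β=-1, v≡1 (mod 17); (8|17)=+1, (1|17)=+1; sign (−1)^0·+1^-1·+1^2 = +1.
(a,b)_2: α=6, β=2; u≡1, v≡1 (mod 8); ε(u)ε(v)=0·0, αω(v)=6·0, βω(u)=2·0; sum ≡ 0  ⇒  +1.
(a,b)_23: α=2, u≡14; β=2, v≡12 (mod 23); (14|23)=-1, (12|23)=+1; sign (−1)^0·-1^2·+1^2 = +1.
(a,b)_13: α=-2, u≡8; β=0, v≡4 (mod 13); (8|13)=-1, (4|13)=+1; sign (−1)^0·-1^0·+1^-2 = +1.
(a,b)_29: α=4, u≡5; β=1, v≡22 (mod 29); (5|29)=+1, (22|29)=+1; sign (−1)^0·+1^1·+1^4 = +1.
(a,b)_7: α=2, u≡6; β=2, v≡3 (mod 7); (6|7)=-1, (3|7)=-1; sign (−1)^0·-1^2·-1^2 = +1.
(a,b)_∞: sgn(33)=+, sgn(-1479)=−, so +1.
(33, -1479 / ℚ) ramifies at {3, 11}: a division algebra.

[3, 11]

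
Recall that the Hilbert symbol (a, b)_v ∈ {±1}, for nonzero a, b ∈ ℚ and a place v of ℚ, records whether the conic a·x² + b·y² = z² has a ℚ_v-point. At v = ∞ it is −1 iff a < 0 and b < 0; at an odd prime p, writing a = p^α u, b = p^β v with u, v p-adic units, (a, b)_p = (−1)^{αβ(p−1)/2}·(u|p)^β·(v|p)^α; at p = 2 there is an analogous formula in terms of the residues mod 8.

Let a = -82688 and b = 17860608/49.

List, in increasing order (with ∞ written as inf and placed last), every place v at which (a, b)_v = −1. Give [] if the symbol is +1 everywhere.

(a, b) ≡ (-323, 1938) mod (ℚ^×)²; places V = {2, 3, 7, 17, 19, ∞}.
(a,b)_∞: sgn(-323)=−, sgn(1938)=+, so +1.
(a,b)_19: α=1, u≡18; β=1, v≡11 (mod 19); (18|19)=-1, (11|19)=+1; sign (−1)^1·-1^1·+1^1 = +1.
(a,b)_17: α=1, u≡15; β=1, v≡5 (mod 17); (15|17)=+1, (5|17)=-1; sign (−1)^0·+1^1·-1^1 = -1.
(a,b)_7: α=0, u≡3; β=-2, v≡3 (mod 7); (3|7)=-1, (3|7)=-1; sign (−1)^0·-1^-2·-1^0 = +1.
(a,b)_3: α=0, u≡1; β=3, v≡1 (mod 3); (1|3)=+1, (1|3)=+1; sign (−1)^0·+1^3·+1^0 = +1.
(a,b)_2: α=8, β=11; u≡5, v≡1 (mod 8); ε(u)ε(v)=0·0, αω(v)=8·0, βω(u)=11·1; sum ≡ 1  ⇒  -1.
|Ram(-323, 1938)| = 2, even; anisotropic at {2, 17}.

[2, 17]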